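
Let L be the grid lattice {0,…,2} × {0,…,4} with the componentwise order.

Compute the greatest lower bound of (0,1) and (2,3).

Common lower bounds of {(0,1), (2,3)}: (0,0), (0,1).
The greatest among these is (0,1).

(0,1)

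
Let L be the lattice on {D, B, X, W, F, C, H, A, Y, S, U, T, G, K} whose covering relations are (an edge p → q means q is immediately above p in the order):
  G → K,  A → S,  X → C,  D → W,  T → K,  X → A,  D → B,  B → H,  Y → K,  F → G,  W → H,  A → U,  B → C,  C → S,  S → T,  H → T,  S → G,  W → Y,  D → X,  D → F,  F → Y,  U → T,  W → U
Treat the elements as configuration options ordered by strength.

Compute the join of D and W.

Common upper bounds of {D, W}: H, K, T, U, W, Y.
The least among these is W.

W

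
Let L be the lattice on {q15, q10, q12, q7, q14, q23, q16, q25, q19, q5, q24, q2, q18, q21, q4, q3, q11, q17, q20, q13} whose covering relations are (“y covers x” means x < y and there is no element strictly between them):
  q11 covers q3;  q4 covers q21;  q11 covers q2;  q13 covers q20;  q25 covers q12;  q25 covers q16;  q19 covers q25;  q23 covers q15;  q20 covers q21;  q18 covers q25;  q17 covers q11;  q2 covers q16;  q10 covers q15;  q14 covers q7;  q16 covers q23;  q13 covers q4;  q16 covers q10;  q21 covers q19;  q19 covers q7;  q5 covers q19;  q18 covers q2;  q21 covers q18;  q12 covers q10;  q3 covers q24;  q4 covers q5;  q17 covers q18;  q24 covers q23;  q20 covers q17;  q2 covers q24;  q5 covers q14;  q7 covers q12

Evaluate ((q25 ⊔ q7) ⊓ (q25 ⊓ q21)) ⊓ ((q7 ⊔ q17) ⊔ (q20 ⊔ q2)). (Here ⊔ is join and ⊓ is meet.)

q25

q25 ∨ q7 = q19
q25 ∧ q21 = q25
q19 ∧ q25 = q25
q7 ∨ q17 = q20
q20 ∨ q2 = q20
q20 ∨ q20 = q20
q25 ∧ q20 = q25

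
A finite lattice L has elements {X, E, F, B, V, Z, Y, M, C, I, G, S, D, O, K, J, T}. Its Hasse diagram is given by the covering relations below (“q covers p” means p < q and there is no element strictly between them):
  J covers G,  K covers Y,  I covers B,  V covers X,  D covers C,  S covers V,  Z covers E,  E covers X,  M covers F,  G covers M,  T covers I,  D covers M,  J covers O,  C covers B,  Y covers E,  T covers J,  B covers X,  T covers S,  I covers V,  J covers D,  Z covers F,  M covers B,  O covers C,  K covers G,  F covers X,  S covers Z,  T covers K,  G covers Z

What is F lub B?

Common upper bounds of {F, B}: D, G, J, K, M, T.
The least among these is M.

M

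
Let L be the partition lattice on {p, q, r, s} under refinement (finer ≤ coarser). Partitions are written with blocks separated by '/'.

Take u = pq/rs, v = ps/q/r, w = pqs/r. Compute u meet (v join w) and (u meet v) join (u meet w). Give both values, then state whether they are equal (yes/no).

pq/r/s; pq/r/s; yes

v join w = pqs/r, so u meet (v join w) = pq/rs meet pqs/r = pq/r/s.
u meet v = p/q/r/s and u meet w = pq/r/s, so (u meet v) join (u meet w) = p/q/r/s join pq/r/s = pq/r/s.
Equal: yes.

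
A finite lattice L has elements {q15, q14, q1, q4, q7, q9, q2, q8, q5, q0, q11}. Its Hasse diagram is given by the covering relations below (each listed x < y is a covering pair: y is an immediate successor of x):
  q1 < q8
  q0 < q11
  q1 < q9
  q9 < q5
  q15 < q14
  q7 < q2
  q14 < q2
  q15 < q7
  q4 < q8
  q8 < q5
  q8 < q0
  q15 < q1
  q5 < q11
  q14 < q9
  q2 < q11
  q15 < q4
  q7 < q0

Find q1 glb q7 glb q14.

q15

Common lower bounds of {q1, q7, q14}: q15.
The greatest among these is q15.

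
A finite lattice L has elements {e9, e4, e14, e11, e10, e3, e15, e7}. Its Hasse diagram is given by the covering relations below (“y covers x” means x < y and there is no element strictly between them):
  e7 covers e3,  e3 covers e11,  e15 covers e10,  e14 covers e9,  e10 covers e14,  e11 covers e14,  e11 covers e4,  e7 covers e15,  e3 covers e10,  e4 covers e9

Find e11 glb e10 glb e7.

e14

Common lower bounds of {e11, e10, e7}: e14, e9.
The greatest among these is e14.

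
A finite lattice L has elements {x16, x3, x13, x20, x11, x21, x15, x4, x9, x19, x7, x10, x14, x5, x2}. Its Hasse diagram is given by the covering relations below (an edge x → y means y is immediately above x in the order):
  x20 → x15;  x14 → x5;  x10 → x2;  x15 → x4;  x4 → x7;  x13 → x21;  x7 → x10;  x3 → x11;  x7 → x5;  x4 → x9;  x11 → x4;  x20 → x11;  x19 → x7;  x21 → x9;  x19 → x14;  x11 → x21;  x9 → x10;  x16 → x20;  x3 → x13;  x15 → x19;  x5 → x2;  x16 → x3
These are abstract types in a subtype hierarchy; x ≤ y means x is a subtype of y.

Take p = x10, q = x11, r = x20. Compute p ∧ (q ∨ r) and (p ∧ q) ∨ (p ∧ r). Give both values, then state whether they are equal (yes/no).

x11; x11; yes

q ∨ r = x11, so p ∧ (q ∨ r) = x10 ∧ x11 = x11.
p ∧ q = x11 and p ∧ r = x20, so (p ∧ q) ∨ (p ∧ r) = x11 ∨ x20 = x11.
Equal: yes.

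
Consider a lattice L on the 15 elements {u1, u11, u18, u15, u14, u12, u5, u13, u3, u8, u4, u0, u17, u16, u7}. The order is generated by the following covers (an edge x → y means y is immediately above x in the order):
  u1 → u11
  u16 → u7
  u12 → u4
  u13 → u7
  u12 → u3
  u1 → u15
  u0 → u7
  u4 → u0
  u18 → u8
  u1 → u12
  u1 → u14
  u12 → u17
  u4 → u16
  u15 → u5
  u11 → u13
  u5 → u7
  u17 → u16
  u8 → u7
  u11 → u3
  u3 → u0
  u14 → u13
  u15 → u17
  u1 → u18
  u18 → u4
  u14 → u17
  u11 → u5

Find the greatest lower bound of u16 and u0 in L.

u4

Common lower bounds of {u16, u0}: u1, u12, u18, u4.
The greatest among these is u4.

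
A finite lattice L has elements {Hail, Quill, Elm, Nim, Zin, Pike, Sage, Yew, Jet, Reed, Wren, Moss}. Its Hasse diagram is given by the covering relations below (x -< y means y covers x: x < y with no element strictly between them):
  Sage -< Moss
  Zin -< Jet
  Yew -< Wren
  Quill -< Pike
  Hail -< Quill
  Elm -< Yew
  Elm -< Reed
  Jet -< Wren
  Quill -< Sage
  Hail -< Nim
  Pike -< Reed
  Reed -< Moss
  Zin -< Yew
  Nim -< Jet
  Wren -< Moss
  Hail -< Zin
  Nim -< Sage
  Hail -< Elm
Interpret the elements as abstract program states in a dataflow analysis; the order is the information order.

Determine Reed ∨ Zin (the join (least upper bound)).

Common upper bounds of {Reed, Zin}: Moss.
The least among these is Moss.

Moss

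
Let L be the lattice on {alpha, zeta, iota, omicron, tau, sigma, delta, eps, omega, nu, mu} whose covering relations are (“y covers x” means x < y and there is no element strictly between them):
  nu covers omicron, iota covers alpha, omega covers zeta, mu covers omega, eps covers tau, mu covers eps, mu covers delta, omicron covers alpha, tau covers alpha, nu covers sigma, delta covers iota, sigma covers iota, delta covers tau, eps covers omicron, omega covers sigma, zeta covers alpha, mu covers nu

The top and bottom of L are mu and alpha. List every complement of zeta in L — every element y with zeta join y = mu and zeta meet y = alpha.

Need y with zeta ∨ y = mu and zeta ∧ y = alpha.
Checking each element gives: delta, eps, nu, omicron, tau.

delta, eps, nu, omicron, tau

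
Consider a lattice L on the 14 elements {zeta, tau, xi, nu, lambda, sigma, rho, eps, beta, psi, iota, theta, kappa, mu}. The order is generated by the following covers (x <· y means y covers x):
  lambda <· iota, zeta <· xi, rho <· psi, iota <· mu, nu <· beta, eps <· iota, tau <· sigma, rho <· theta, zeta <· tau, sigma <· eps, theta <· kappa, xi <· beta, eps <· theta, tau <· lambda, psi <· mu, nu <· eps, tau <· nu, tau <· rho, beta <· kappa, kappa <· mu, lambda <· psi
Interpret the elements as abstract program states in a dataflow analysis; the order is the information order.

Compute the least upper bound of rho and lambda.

psi

Common upper bounds of {rho, lambda}: mu, psi.
The least among these is psi.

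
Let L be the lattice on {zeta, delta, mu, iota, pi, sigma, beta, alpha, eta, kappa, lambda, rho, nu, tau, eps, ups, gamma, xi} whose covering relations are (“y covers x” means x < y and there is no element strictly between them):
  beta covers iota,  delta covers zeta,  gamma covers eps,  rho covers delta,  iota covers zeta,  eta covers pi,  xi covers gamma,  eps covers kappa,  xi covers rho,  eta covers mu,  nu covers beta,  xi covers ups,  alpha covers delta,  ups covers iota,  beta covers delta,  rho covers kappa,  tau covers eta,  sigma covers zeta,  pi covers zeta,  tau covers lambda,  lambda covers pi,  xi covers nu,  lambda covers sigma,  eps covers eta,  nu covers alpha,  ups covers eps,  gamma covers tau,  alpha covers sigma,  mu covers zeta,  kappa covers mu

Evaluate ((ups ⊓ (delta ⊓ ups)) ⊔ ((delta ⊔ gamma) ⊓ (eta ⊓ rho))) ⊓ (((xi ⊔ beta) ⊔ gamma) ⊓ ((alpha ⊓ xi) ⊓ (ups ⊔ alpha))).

zeta

delta ∧ ups = zeta
ups ∧ zeta = zeta
delta ∨ gamma = xi
eta ∧ rho = mu
xi ∧ mu = mu
zeta ∨ mu = mu
xi ∨ beta = xi
xi ∨ gamma = xi
alpha ∧ xi = alpha
ups ∨ alpha = xi
alpha ∧ xi = alpha
xi ∧ alpha = alpha
mu ∧ alpha = zeta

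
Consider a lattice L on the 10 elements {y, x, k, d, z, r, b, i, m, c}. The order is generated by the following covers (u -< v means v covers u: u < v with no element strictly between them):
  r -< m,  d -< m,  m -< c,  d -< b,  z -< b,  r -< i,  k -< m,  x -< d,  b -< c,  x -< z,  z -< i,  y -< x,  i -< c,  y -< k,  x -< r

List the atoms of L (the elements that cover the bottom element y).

k, x

The atoms are exactly the elements that cover y: k, x.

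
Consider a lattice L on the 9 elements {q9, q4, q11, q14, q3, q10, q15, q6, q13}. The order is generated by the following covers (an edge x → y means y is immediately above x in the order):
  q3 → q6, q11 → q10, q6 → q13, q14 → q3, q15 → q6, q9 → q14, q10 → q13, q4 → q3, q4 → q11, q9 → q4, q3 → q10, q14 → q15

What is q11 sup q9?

Common upper bounds of {q11, q9}: q10, q11, q13.
The least among these is q11.

q11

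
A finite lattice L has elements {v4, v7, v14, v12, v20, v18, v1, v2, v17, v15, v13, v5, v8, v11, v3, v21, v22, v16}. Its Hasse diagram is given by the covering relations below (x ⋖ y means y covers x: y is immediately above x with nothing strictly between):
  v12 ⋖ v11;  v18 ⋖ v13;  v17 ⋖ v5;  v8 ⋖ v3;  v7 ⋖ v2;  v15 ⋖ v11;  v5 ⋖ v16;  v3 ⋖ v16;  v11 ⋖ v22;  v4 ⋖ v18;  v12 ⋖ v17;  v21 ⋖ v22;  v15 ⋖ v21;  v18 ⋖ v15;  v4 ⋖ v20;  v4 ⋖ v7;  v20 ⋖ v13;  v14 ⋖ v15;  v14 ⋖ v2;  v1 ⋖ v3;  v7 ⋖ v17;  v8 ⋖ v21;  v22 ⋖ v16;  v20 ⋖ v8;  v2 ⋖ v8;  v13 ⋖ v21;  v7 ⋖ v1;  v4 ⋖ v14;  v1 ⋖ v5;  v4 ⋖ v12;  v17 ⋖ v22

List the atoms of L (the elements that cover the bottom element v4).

v12, v14, v18, v20, v7

The atoms are exactly the elements that cover v4: v12, v14, v18, v20, v7.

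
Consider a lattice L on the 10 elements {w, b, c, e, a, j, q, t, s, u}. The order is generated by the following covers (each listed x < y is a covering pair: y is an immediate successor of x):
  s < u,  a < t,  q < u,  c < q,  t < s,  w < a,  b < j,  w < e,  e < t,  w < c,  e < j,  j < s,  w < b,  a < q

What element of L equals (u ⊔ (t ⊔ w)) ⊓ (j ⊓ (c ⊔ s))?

t ∨ w = t
u ∨ t = u
c ∨ s = u
j ∧ u = j
u ∧ j = j

j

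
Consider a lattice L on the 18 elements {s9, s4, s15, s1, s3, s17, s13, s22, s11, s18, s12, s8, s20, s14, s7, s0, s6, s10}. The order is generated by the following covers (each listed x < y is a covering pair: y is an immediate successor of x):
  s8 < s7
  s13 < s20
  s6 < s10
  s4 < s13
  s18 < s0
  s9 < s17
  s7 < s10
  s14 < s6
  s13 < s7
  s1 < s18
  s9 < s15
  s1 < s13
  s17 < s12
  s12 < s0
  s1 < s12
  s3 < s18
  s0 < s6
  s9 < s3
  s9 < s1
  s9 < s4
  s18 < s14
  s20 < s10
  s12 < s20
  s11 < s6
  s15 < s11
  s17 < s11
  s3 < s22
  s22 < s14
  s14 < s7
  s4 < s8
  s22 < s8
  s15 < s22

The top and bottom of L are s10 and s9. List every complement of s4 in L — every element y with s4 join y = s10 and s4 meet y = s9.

Need y with s4 ∨ y = s10 and s4 ∧ y = s9.
Checking each element gives: s0, s11, s6.

s0, s11, s6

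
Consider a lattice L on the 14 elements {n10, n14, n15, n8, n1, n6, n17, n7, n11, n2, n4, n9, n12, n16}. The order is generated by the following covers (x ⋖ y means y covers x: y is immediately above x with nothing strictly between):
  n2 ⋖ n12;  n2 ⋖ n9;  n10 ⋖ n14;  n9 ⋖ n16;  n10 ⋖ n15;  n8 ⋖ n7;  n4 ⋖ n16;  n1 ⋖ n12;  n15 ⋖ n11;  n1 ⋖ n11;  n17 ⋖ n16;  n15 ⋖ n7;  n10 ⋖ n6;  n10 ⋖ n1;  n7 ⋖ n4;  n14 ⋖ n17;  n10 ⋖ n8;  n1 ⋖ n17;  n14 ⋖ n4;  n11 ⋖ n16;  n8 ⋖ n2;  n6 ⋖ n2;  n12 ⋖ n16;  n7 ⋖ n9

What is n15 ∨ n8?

n7

Common upper bounds of {n15, n8}: n16, n4, n7, n9.
The least among these is n7.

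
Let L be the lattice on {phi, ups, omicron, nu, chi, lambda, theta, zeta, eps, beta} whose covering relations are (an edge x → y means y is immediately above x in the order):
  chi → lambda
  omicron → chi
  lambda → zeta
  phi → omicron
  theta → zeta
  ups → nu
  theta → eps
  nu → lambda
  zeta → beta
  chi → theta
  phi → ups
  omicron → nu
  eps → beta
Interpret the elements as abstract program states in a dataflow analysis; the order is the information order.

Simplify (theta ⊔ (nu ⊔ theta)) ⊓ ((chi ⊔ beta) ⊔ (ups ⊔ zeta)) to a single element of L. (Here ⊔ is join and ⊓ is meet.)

zeta

nu ∨ theta = zeta
theta ∨ zeta = zeta
chi ∨ beta = beta
ups ∨ zeta = zeta
beta ∨ zeta = beta
zeta ∧ beta = zeta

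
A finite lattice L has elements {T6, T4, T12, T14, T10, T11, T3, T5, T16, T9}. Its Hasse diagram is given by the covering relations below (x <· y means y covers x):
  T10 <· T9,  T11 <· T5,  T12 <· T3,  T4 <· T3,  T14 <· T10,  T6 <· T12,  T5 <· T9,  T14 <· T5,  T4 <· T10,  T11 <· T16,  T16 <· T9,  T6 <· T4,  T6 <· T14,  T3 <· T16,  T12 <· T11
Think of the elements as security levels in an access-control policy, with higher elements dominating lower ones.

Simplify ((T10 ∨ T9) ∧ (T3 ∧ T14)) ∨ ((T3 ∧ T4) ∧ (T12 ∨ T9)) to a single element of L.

T10 ∨ T9 = T9
T3 ∧ T14 = T6
T9 ∧ T6 = T6
T3 ∧ T4 = T4
T12 ∨ T9 = T9
T4 ∧ T9 = T4
T6 ∨ T4 = T4

T4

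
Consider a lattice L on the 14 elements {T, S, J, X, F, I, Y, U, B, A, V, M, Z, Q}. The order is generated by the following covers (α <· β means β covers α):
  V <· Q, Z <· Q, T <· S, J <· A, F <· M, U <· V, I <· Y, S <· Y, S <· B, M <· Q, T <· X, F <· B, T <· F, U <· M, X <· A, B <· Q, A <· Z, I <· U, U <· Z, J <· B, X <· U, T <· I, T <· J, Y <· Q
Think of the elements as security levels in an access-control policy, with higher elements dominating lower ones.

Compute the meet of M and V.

U

Common lower bounds of {M, V}: I, T, U, X.
The greatest among these is U.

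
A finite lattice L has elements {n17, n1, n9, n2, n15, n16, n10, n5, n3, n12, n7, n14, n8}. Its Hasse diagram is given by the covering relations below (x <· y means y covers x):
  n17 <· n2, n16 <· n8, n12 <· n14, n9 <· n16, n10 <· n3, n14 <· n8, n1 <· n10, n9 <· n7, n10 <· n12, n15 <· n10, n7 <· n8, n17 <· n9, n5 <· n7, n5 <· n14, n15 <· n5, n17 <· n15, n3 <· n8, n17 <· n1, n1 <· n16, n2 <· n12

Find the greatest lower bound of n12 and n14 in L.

Common lower bounds of {n12, n14}: n1, n10, n12, n15, n17, n2.
The greatest among these is n12.

n12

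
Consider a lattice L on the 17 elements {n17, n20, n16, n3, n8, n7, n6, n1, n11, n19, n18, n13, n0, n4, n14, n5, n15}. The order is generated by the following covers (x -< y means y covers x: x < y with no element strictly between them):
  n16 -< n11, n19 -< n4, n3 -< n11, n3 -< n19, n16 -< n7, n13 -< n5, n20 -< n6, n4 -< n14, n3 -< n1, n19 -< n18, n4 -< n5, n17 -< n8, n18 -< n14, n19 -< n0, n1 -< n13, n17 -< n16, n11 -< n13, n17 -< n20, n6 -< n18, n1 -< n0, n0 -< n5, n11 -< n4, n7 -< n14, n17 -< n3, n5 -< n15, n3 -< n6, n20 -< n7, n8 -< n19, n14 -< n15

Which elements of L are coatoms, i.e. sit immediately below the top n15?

The coatoms are exactly the elements covered by n15: n14, n5.

n14, n5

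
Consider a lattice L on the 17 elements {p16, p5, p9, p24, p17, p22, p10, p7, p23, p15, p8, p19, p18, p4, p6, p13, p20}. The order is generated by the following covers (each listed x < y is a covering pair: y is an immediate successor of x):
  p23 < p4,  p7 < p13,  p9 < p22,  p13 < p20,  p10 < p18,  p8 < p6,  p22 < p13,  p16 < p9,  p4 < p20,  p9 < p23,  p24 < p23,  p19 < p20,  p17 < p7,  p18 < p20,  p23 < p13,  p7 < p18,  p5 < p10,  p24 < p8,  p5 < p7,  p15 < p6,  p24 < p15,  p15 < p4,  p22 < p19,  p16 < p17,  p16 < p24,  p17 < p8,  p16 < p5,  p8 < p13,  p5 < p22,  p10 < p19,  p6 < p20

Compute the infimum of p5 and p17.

Common lower bounds of {p5, p17}: p16.
The greatest among these is p16.

p16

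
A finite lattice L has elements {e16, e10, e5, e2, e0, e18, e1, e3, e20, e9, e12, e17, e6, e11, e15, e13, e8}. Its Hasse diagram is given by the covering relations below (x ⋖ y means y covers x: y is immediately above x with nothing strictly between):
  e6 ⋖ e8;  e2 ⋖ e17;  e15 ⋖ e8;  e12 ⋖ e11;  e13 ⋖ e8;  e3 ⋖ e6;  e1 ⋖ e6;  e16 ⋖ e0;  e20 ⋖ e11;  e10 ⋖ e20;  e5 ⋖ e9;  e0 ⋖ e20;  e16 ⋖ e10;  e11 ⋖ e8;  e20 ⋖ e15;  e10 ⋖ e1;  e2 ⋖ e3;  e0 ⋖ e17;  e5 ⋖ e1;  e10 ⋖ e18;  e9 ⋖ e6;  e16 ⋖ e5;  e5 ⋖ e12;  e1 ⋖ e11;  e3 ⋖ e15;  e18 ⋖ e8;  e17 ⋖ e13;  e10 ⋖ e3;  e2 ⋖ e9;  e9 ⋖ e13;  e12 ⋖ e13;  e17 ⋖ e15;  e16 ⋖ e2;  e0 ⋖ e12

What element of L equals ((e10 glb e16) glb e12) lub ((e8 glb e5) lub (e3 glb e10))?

e10 ∧ e16 = e16
e16 ∧ e12 = e16
e8 ∧ e5 = e5
e3 ∧ e10 = e10
e5 ∨ e10 = e1
e16 ∨ e1 = e1

e1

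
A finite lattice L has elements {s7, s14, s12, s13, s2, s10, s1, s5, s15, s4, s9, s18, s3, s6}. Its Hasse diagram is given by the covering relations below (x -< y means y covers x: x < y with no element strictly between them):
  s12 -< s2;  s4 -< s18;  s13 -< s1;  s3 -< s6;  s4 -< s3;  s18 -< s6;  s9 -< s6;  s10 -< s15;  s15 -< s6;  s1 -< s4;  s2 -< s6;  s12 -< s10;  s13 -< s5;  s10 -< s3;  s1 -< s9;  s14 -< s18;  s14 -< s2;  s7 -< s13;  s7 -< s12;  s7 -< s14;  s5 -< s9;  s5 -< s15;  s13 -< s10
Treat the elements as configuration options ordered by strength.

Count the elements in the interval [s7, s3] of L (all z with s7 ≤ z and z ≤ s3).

The interval [s7, s3] = {s1, s10, s12, s13, s3, s4, s7}, which has 7 elements.

7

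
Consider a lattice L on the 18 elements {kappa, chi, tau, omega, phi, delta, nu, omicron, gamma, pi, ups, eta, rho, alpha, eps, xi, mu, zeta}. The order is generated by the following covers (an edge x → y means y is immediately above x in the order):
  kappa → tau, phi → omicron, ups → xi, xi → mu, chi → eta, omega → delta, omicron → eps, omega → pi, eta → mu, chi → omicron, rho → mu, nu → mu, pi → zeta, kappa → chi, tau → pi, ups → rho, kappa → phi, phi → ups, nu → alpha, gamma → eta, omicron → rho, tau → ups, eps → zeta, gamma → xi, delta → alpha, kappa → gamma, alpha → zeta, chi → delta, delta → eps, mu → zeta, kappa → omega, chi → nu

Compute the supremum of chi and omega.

delta

Common upper bounds of {chi, omega}: alpha, delta, eps, zeta.
The least among these is delta.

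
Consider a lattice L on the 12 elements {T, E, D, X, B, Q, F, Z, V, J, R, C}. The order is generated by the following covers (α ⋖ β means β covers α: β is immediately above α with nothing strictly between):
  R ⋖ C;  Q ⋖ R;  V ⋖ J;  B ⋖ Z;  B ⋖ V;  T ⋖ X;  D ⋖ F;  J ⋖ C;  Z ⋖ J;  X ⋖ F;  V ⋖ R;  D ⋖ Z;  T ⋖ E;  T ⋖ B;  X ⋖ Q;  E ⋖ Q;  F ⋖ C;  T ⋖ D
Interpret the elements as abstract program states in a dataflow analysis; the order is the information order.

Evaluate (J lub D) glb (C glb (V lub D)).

J

J ∨ D = J
V ∨ D = J
C ∧ J = J
J ∧ J = J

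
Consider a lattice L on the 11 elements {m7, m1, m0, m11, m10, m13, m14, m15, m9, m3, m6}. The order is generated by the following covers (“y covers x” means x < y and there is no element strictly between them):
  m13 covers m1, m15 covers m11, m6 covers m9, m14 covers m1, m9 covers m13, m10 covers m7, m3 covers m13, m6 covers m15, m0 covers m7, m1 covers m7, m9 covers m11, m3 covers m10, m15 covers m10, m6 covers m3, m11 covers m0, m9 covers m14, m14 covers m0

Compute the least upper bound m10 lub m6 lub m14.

m6

Common upper bounds of {m10, m6, m14}: m6.
The least among these is m6.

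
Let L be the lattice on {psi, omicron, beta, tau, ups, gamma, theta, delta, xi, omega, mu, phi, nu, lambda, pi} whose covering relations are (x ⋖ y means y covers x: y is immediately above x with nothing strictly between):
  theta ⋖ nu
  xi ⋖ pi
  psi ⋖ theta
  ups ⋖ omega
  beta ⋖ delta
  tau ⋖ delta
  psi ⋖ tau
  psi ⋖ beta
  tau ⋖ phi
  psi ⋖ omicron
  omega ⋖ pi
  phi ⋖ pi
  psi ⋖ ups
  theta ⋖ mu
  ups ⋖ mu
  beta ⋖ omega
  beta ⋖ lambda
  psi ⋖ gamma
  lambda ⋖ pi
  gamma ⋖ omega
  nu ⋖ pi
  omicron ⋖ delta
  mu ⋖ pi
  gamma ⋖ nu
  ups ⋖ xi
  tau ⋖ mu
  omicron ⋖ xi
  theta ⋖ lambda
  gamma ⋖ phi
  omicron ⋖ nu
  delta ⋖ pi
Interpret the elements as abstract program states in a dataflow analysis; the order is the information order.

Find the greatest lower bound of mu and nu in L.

Common lower bounds of {mu, nu}: psi, theta.
The greatest among these is theta.

theta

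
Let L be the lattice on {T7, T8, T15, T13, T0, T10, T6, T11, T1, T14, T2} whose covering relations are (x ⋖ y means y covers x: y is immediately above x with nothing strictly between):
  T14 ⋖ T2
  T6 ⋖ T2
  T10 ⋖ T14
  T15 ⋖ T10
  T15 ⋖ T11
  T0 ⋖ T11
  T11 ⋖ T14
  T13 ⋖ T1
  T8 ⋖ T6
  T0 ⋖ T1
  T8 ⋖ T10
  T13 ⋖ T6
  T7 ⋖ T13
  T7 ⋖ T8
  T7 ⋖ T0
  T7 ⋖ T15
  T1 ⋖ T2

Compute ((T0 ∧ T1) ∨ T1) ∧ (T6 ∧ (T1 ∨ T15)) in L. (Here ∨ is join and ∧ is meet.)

T0 ∧ T1 = T0
T0 ∨ T1 = T1
T1 ∨ T15 = T2
T6 ∧ T2 = T6
T1 ∧ T6 = T13

T13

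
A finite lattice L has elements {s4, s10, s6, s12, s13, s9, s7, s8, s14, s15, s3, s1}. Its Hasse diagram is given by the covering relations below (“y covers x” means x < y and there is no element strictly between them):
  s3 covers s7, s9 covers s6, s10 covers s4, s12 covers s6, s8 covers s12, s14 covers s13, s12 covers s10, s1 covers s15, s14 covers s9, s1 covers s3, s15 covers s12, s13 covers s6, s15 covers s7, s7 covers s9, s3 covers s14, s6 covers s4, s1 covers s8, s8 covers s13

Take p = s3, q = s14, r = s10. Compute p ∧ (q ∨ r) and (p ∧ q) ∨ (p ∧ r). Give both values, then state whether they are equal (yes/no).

q ∨ r = s1, so p ∧ (q ∨ r) = s3 ∧ s1 = s3.
p ∧ q = s14 and p ∧ r = s4, so (p ∧ q) ∨ (p ∧ r) = s14 ∨ s4 = s14.
Equal: no.

s3; s14; no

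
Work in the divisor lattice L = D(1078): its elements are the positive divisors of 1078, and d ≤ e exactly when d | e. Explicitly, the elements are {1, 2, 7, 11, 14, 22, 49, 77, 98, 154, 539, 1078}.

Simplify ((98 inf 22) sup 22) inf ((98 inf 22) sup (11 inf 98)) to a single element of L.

2

98 ∧ 22 = 2
2 ∨ 22 = 22
98 ∧ 22 = 2
11 ∧ 98 = 1
2 ∨ 1 = 2
22 ∧ 2 = 2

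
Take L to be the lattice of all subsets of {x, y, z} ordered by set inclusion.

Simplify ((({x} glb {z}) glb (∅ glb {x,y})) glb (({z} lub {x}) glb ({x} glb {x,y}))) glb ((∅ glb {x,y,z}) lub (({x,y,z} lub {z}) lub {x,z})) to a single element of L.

∅

{x} ∧ {z} = ∅
∅ ∧ {x,y} = ∅
∅ ∧ ∅ = ∅
{z} ∨ {x} = {x,z}
{x} ∧ {x,y} = {x}
{x,z} ∧ {x} = {x}
∅ ∧ {x} = ∅
∅ ∧ {x,y,z} = ∅
{x,y,z} ∨ {z} = {x,y,z}
{x,y,z} ∨ {x,z} = {x,y,z}
∅ ∨ {x,y,z} = {x,y,z}
∅ ∧ {x,y,z} = ∅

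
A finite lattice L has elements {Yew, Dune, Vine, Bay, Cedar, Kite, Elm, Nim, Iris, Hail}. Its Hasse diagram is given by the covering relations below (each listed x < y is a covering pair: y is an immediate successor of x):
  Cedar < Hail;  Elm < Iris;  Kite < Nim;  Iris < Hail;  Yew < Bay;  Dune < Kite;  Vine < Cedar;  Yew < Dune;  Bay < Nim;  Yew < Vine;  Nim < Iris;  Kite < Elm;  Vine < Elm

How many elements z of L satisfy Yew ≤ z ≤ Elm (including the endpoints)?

5

The interval [Yew, Elm] = {Dune, Elm, Kite, Vine, Yew}, which has 5 elements.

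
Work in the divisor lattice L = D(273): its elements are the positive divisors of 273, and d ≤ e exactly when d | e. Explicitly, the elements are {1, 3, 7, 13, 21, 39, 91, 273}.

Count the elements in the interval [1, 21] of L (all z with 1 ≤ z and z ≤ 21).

4

The interval [1, 21] = {1, 21, 3, 7}, which has 4 elements.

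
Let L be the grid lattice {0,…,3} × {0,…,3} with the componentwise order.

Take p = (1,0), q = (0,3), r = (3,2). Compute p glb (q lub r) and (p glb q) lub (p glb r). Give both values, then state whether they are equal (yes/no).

(1,0); (1,0); yes

q lub r = (3,3), so p glb (q lub r) = (1,0) glb (3,3) = (1,0).
p glb q = (0,0) and p glb r = (1,0), so (p glb q) lub (p glb r) = (0,0) lub (1,0) = (1,0).
Equal: yes.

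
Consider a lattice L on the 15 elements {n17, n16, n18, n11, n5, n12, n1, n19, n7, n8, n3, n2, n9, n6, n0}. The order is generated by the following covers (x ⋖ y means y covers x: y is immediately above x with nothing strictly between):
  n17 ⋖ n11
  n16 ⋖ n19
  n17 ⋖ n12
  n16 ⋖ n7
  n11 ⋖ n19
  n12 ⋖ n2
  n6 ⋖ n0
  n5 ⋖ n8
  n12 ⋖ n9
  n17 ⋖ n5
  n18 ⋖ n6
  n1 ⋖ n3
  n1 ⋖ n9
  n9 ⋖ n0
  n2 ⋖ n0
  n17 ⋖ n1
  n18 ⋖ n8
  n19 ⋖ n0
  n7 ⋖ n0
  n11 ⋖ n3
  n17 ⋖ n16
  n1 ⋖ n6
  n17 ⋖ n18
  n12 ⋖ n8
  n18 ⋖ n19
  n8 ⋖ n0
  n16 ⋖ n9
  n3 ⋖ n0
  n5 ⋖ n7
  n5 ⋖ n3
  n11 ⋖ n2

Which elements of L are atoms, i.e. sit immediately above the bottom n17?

The atoms are exactly the elements that cover n17: n1, n11, n12, n16, n18, n5.

n1, n11, n12, n16, n18, n5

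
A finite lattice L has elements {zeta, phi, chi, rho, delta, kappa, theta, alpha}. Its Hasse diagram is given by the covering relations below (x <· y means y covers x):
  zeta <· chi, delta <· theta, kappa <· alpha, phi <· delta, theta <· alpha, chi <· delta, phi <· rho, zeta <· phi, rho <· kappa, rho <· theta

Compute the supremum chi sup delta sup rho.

theta

Common upper bounds of {chi, delta, rho}: alpha, theta.
The least among these is theta.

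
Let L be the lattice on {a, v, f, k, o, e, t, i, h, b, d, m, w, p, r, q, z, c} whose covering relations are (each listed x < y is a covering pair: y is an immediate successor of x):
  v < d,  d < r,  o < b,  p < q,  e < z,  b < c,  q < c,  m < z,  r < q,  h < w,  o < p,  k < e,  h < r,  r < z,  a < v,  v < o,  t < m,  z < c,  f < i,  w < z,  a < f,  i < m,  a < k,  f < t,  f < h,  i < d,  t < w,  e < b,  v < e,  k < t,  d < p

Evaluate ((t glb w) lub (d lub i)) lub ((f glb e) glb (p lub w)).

t ∧ w = t
d ∨ i = d
t ∨ d = z
f ∧ e = a
p ∨ w = c
a ∧ c = a
z ∨ a = z

z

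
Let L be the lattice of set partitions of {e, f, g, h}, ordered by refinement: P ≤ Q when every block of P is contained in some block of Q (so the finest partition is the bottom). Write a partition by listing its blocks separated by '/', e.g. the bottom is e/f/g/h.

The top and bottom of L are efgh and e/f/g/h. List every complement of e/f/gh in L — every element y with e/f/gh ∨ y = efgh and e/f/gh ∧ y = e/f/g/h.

Need y with e/f/gh ∨ y = efgh and e/f/gh ∧ y = e/f/g/h.
Checking each element gives: efg/h, efh/g, eg/fh, eh/fg.

efg/h, efh/g, eg/fh, eh/fg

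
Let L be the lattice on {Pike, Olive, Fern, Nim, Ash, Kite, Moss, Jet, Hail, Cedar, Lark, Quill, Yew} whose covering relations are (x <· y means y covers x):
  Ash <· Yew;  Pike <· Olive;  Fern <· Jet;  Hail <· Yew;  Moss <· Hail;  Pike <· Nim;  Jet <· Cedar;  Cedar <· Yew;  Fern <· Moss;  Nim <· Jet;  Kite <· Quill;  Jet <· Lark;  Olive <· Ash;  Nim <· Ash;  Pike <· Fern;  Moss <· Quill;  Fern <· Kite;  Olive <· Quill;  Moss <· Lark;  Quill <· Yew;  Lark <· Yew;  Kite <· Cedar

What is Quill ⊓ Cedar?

Common lower bounds of {Quill, Cedar}: Fern, Kite, Pike.
The greatest among these is Kite.

Kite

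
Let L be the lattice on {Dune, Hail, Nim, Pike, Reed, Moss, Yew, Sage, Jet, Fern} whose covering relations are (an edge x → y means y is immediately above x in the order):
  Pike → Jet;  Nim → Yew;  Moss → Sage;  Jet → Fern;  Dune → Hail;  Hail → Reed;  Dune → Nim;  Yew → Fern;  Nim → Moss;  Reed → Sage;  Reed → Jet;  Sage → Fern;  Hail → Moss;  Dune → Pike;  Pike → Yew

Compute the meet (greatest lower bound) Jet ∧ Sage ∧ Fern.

Common lower bounds of {Jet, Sage, Fern}: Dune, Hail, Reed.
The greatest among these is Reed.

Reed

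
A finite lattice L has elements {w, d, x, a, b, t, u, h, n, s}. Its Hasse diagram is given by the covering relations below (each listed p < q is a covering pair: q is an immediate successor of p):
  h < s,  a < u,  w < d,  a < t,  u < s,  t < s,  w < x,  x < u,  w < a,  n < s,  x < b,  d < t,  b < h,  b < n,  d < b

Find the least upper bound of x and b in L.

b

Common upper bounds of {x, b}: b, h, n, s.
The least among these is b.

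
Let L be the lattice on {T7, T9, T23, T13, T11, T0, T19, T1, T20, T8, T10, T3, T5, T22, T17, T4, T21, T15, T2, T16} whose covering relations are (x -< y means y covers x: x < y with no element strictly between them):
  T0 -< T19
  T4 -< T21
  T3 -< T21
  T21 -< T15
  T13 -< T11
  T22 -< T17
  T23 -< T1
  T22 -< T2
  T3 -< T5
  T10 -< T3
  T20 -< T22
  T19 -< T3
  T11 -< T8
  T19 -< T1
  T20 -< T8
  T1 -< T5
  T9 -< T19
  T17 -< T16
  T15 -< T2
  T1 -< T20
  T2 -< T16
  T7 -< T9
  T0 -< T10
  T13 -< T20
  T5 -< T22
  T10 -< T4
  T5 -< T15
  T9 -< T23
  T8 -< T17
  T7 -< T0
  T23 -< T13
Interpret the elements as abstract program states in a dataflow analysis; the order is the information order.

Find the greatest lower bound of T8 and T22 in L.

Common lower bounds of {T8, T22}: T0, T1, T13, T19, T20, T23, T7, T9.
The greatest among these is T20.

T20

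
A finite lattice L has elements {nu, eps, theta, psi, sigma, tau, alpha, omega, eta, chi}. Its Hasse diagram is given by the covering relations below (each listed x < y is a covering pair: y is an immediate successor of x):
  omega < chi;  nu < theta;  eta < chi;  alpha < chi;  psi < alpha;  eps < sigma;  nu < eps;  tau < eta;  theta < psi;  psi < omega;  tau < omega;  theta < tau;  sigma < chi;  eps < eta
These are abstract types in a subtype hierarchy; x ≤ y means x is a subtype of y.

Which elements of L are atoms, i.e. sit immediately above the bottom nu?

The atoms are exactly the elements that cover nu: eps, theta.

eps, theta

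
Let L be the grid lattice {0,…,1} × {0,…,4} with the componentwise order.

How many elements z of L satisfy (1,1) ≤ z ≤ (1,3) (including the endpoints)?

The interval [(1,1), (1,3)] = {(1,1), (1,2), (1,3)}, which has 3 elements.

3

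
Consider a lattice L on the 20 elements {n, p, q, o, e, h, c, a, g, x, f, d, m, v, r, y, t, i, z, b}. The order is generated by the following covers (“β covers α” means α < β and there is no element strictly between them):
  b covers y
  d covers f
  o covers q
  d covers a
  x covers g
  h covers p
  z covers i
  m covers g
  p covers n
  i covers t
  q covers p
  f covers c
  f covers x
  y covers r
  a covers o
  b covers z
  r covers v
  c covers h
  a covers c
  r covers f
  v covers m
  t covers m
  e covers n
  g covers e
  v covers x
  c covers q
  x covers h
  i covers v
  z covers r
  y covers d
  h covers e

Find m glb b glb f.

g

Common lower bounds of {m, b, f}: e, g, n.
The greatest among these is g.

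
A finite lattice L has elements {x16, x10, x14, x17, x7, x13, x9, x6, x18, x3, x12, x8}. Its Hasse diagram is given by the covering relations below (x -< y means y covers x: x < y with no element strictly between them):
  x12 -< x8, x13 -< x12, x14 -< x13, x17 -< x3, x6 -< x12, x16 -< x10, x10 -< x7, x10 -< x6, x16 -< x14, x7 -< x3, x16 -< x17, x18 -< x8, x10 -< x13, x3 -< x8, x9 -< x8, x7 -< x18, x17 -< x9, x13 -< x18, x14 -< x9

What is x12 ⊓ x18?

x13

Common lower bounds of {x12, x18}: x10, x13, x14, x16.
The greatest among these is x13.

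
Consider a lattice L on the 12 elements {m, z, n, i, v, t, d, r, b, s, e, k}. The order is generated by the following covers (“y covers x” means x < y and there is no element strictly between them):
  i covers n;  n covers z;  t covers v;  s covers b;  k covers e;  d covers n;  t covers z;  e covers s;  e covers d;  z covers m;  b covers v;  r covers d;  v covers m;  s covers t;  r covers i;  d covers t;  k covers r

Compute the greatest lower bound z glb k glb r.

z

Common lower bounds of {z, k, r}: m, z.
The greatest among these is z.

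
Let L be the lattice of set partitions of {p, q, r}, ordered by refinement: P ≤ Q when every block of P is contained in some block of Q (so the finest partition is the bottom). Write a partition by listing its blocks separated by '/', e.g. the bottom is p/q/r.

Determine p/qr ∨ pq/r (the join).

The join of p/qr and pq/r merges any blocks that overlap across the partitions, giving pqr.

pqr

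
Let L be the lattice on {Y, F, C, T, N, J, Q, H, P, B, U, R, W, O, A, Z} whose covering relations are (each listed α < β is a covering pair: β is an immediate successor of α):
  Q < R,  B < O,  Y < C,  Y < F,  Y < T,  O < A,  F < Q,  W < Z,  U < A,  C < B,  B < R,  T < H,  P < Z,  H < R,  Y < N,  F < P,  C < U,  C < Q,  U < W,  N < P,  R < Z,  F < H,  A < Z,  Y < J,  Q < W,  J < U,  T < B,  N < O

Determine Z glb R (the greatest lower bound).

R

Common lower bounds of {Z, R}: B, C, F, H, Q, R, T, Y.
The greatest among these is R.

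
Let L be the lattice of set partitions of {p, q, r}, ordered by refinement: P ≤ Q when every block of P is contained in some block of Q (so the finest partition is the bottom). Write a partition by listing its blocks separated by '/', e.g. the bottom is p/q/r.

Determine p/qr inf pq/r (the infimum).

p/q/r

The meet (common refinement) of p/qr and pq/r intersects blocks pairwise, giving p/q/r.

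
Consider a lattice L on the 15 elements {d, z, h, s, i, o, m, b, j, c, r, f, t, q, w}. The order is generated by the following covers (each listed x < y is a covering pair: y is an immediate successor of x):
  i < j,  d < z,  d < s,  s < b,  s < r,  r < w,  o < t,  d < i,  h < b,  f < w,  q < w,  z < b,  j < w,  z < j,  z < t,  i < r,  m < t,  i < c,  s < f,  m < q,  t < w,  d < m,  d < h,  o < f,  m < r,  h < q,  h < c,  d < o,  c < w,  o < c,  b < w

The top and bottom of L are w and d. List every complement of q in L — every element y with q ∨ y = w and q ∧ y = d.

Need y with q ∨ y = w and q ∧ y = d.
Checking each element gives: f, i, j, o, s, z.

f, i, j, o, s, z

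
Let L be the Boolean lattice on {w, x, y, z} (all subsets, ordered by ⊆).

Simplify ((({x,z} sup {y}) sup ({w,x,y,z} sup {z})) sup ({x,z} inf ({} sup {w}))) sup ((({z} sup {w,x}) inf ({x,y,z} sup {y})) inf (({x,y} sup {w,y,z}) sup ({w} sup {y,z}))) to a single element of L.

{w,x,y,z}

{x,z} ∨ {y} = {x,y,z}
{w,x,y,z} ∨ {z} = {w,x,y,z}
{x,y,z} ∨ {w,x,y,z} = {w,x,y,z}
{} ∨ {w} = {w}
{x,z} ∧ {w} = {}
{w,x,y,z} ∨ {} = {w,x,y,z}
{z} ∨ {w,x} = {w,x,z}
{x,y,z} ∨ {y} = {x,y,z}
{w,x,z} ∧ {x,y,z} = {x,z}
{x,y} ∨ {w,y,z} = {w,x,y,z}
{w} ∨ {y,z} = {w,y,z}
{w,x,y,z} ∨ {w,y,z} = {w,x,y,z}
{x,z} ∧ {w,x,y,z} = {x,z}
{w,x,y,z} ∨ {x,z} = {w,x,y,z}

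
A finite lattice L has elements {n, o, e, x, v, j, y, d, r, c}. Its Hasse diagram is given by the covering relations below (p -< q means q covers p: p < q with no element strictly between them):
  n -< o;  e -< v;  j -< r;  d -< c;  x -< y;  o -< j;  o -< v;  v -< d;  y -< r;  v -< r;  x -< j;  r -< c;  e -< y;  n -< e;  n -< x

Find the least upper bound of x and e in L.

Common upper bounds of {x, e}: c, r, y.
The least among these is y.

y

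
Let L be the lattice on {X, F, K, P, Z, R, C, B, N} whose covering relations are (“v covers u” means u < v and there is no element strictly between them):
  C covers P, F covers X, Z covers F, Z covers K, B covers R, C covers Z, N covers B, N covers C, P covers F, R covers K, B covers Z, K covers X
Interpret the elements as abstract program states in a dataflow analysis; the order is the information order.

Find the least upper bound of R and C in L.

Common upper bounds of {R, C}: N.
The least among these is N.

N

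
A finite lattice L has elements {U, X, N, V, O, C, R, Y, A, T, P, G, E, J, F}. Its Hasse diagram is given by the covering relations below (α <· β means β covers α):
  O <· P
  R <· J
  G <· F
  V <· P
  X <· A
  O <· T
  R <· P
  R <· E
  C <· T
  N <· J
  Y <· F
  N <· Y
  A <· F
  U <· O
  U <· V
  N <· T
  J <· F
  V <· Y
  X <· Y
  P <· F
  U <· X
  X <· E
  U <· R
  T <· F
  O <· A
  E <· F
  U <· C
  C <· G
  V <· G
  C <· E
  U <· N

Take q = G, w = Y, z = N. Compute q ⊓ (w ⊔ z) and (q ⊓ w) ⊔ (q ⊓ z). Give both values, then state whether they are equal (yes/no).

w ⊔ z = Y, so q ⊓ (w ⊔ z) = G ⊓ Y = V.
q ⊓ w = V and q ⊓ z = U, so (q ⊓ w) ⊔ (q ⊓ z) = V ⊔ U = V.
Equal: yes.

V; V; yes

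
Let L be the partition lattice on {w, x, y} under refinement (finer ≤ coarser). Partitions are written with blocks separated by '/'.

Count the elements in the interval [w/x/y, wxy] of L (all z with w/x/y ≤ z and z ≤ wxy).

5

The interval [w/x/y, wxy] = {w/x/y, w/xy, wx/y, wxy, wy/x}, which has 5 elements.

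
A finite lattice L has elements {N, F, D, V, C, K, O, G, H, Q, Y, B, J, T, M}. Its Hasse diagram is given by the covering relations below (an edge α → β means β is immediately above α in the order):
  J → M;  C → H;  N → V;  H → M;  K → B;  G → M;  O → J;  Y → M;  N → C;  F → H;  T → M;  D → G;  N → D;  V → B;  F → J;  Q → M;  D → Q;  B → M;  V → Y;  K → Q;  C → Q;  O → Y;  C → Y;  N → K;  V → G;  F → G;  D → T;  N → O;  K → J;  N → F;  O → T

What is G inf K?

N

Common lower bounds of {G, K}: N.
The greatest among these is N.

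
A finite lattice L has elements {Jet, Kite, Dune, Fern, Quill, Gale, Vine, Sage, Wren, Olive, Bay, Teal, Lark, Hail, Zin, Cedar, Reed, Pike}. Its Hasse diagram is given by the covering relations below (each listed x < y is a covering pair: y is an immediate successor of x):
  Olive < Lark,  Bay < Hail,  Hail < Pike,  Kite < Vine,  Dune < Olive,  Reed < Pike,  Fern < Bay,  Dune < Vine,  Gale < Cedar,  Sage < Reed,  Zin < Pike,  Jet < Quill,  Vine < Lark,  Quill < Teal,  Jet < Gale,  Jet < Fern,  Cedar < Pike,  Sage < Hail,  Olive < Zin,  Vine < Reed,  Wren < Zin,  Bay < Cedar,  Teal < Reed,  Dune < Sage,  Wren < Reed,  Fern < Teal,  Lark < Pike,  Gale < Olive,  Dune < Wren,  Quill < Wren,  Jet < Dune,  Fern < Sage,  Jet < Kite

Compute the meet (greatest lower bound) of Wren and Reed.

Common lower bounds of {Wren, Reed}: Dune, Jet, Quill, Wren.
The greatest among these is Wren.

Wren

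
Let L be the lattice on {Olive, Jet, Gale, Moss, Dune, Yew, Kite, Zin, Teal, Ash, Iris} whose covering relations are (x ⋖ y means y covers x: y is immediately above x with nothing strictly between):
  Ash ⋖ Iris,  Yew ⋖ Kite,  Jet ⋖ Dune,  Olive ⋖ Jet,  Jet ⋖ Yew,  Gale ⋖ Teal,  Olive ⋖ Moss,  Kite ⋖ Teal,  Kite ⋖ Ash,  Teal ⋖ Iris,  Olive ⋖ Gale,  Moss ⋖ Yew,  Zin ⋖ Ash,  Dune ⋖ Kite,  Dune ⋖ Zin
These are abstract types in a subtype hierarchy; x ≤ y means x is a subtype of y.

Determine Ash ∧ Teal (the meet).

Kite

Common lower bounds of {Ash, Teal}: Dune, Jet, Kite, Moss, Olive, Yew.
The greatest among these is Kite.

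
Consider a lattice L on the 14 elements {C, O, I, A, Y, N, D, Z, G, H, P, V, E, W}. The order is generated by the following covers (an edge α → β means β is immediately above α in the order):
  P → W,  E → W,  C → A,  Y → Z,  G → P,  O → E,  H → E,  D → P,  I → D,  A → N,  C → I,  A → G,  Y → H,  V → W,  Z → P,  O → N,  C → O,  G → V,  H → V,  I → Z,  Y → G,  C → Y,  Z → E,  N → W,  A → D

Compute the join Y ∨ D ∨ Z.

Common upper bounds of {Y, D, Z}: P, W.
The least among these is P.

P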